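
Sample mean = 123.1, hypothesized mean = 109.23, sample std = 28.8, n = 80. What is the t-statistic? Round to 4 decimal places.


t = (xbar - mu0) / (s/sqrt(n))
xbar - mu0 = 123.1 - 109.23 = 13.87
sqrt(80) ≈ 8.94427191
s/sqrt(n) = 28.8 / 8.94427191 ≈ 3.21993789
t = 13.87 / 3.21993789 ≈ 4.307537

4.3075


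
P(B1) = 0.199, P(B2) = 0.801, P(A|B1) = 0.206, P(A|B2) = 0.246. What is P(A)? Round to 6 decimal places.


P(A) = P(A|B1)*P(B1) + P(A|B2)*P(B2)
P(A|B1)*P(B1) = 0.206 * 0.199 = 0.040994
P(A|B2)*P(B2) = 0.246 * 0.801 = 0.197046
P(A) = 0.040994 + 0.197046 = 0.23804

0.238040


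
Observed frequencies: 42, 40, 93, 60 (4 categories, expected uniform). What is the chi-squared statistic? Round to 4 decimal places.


chi2 = sum((O-E)^2/E), E = total/4
total = 235, E = 235/4 = 58.75
(42 - 58.75)^2 / 58.75 = 280.5625 / 58.75 = 4489/940 ≈ 4.775532
(40 - 58.75)^2 / 58.75 = 351.5625 / 58.75 = 1125/188 ≈ 5.984043
(93 - 58.75)^2 / 58.75 = 1173.0625 / 58.75 = 18769/940 ≈ 19.967021
(60 - 58.75)^2 / 58.75 = 1.5625 / 58.75 = 5/188 ≈ 0.026596
chi2 = 7227/235 ≈ 30.753191

30.7532


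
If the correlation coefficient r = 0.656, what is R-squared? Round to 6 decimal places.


R^2 = r^2 = (0.656)^2 = 0.430336

0.430336


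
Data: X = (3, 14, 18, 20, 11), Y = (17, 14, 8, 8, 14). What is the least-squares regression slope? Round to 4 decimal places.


b = sum((xi-xbar)(yi-ybar)) / sum((xi-xbar)^2)
n = 5, xbar = 66/5 = 13.2, ybar = 61/5 = 12.2
Sxy = sum((xi-xbar)(yi-ybar)) = -100.2
Sxx = sum((xi-xbar)^2) = 178.8
b = Sxy / Sxx = -167/298 ≈ -0.560403

-0.5604


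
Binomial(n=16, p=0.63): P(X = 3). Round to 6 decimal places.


P = C(n,k) * p^k * (1-p)^(n-k)
C(16,3) = 560
p^k = 0.63^3 = 0.250047
(1-p)^(n-k) = 0.37^13 ≈ 0.000002435692
P = 560 * 0.250047 * 0.000002435692 ≈ 0.000341

0.000341


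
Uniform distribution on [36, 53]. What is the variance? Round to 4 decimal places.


Var = (b-a)^2 / 12
(b-a)^2 = (53 - 36)^2 = 289
Var = 289/12 ≈ 24.083333

24.0833


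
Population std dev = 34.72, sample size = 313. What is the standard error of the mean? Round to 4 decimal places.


SE = sigma / sqrt(n)
sqrt(313) ≈ 17.691806
SE = 34.72 / 17.691806 ≈ 1.962490

1.9625


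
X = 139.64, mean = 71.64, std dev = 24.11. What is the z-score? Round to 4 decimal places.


z = (X - mu) / sigma
X - mu = 139.64 - 71.64 = 68
z = 68 / 24.11 = 6800/2411 ≈ 2.820406

2.8204


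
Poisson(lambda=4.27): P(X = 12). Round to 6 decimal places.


P = e^(-lam) * lam^k / k!
e^(-4.27) ≈ 0.01398178
lam^k = 4.27^12 ≈ 36739606.484933
k! = 12! = 479001600
P = 0.01398178 * 36739606.484933 / 479001600 ≈ 0.001072

0.001072


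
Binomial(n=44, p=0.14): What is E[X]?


E[X] = n*p = 44 * 0.14 = 6.16

6.16


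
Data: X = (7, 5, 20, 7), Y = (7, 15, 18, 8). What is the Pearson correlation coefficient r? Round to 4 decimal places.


r = sum((xi-xbar)(yi-ybar)) / sqrt(sum((xi-xbar)^2) * sum((yi-ybar)^2))
n = 4, xbar = 39/4 = 9.75, ybar = 48/4 = 12
Sxy = sum((xi-xbar)(yi-ybar)) = 72
Sxx = sum((xi-xbar)^2) = 142.75
Syy = sum((yi-ybar)^2) = 86
sqrt(Sxx*Syy) ≈ 110.799368
r = Sxy / sqrt(Sxx*Syy) = 72 / 110.799368 ≈ 0.649823

0.6498


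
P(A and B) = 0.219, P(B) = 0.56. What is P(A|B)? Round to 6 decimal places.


P(A|B) = P(A and B) / P(B) = 0.219 / 0.56 = 219/560 ≈ 0.39107143

0.391071


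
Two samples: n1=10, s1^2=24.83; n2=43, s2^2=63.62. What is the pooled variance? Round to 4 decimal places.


sp^2 = ((n1-1)*s1^2 + (n2-1)*s2^2)/(n1+n2-2)
(n1-1)*s1^2 = 9 * 24.83 = 223.47
(n2-1)*s2^2 = 42 * 63.62 = 2672.04
numerator = 223.47 + 2672.04 = 2895.51
n1+n2-2 = 51
sp^2 = 2895.51 / 51 = 96517/1700 ≈ 56.774706

56.7747


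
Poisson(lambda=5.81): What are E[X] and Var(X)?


E[X] = Var(X) = lambda = 5.81

5.81, 5.81


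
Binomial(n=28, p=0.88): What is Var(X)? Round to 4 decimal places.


Var = n*p*(1-p) = 28 * 0.88 * 0.12 = 2.9568

2.9568


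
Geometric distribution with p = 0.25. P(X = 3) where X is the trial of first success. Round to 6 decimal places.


P = (1-p)^(k-1) * p
(1-p)^(k-1) = 0.75^2 = 0.5625
P = 0.5625 * 0.25 = 0.140625

0.140625


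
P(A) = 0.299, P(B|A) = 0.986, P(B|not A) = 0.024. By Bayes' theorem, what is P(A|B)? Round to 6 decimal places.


P(A|B) = P(B|A)*P(A) / P(B), P(B) = P(B|A)*P(A) + P(B|not A)*P(not A)
P(B|A)*P(A) = 0.986 * 0.299 = 0.294814
P(B|not A)*P(not A) = 0.024 * 0.701 = 0.016824
P(B) = 0.294814 + 0.016824 = 0.311638
P(A|B) = 0.294814 / 0.311638 ≈ 0.94601429

0.946014


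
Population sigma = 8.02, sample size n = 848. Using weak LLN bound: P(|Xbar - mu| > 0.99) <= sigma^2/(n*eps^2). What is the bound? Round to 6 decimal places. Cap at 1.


bound = min(1, sigma^2/(n*eps^2))
sigma^2 = 8.02^2 = 64.3204
n*eps^2 = 848 * 0.99^2 = 848 * 0.9801 = 831.1248
sigma^2/(n*eps^2) = 64.3204 / 831.1248 ≈ 0.07738958

0.077390


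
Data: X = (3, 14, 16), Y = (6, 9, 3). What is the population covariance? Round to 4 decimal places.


Cov = (1/n)*sum((xi-xbar)(yi-ybar))
n = 3, xbar = 33/3 = 11, ybar = 18/3 = 6
sum((xi-xbar)(yi-ybar)) = -6
Cov = -6 / 3 = -2

-2.0000


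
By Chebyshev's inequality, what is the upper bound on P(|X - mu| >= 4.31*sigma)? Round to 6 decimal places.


P <= 1/k^2
k^2 = 4.31^2 = 18.5761
1/k^2 = 1 / 18.5761 ≈ 0.05383261

0.053833


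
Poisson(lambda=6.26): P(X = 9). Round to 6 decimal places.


P = e^(-lam) * lam^k / k!
e^(-6.26) ≈ 0.001911246
lam^k = 6.26^9 ≈ 14762808.930988
k! = 9! = 362880
P = 0.001911246 * 14762808.930988 / 362880 ≈ 0.077754

0.077754


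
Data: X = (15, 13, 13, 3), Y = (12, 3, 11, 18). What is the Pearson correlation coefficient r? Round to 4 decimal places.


r = sum((xi-xbar)(yi-ybar)) / sqrt(sum((xi-xbar)^2) * sum((yi-ybar)^2))
n = 4, xbar = 44/4 = 11, ybar = 44/4 = 11
Sxy = sum((xi-xbar)(yi-ybar)) = -68
Sxx = sum((xi-xbar)^2) = 88
Syy = sum((yi-ybar)^2) = 114
sqrt(Sxx*Syy) ≈ 100.159872
r = Sxy / sqrt(Sxx*Syy) = -68 / 100.159872 ≈ -0.678915

-0.6789


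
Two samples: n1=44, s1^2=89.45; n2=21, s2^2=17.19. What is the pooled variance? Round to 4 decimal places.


sp^2 = ((n1-1)*s1^2 + (n2-1)*s2^2)/(n1+n2-2)
(n1-1)*s1^2 = 43 * 89.45 = 3846.35
(n2-1)*s2^2 = 20 * 17.19 = 343.8
numerator = 3846.35 + 343.8 = 4190.15
n1+n2-2 = 63
sp^2 = 4190.15 / 63 = 83803/1260 ≈ 66.510317

66.5103


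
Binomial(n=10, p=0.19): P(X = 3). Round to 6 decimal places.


P = C(n,k) * p^k * (1-p)^(n-k)
C(10,3) = 120
p^k = 0.19^3 = 0.006859
(1-p)^(n-k) = 0.81^7 ≈ 0.2287679
P = 120 * 0.006859 * 0.2287679 ≈ 0.188294

0.188294


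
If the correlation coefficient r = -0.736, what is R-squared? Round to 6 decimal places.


R^2 = r^2 = (-0.736)^2 = 0.541696

0.541696


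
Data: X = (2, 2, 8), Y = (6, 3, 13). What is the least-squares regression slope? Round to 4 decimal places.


b = sum((xi-xbar)(yi-ybar)) / sum((xi-xbar)^2)
n = 3, xbar = 12/3 = 4, ybar = 22/3 ≈ 7.333333
Sxy = sum((xi-xbar)(yi-ybar)) = 34
Sxx = sum((xi-xbar)^2) = 24
b = Sxy / Sxx = 17/12 ≈ 1.416667

1.4167


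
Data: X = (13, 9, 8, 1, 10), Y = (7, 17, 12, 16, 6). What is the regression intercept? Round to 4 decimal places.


a = ybar - b*xbar, where b = sum((xi-xbar)(yi-ybar)) / sum((xi-xbar)^2)
n = 5, xbar = 41/5 = 8.2, ybar = 58/5 = 11.6
Sxy = sum((xi-xbar)(yi-ybar)) = -59.6
Sxx = sum((xi-xbar)^2) = 78.8
b = Sxy / Sxx = -149/197 ≈ -0.756345
a = 11.6 - (-0.756345) * 8.2 = 3507/197 ≈ 17.802030

17.8020


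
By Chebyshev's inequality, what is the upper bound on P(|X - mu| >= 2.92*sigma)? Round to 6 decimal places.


P <= 1/k^2
k^2 = 2.92^2 = 8.5264
1/k^2 = 1 / 8.5264 = 625/5329 ≈ 0.11728279

0.117283


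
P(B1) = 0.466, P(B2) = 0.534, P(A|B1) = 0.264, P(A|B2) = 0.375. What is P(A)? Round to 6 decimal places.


P(A) = P(A|B1)*P(B1) + P(A|B2)*P(B2)
P(A|B1)*P(B1) = 0.264 * 0.466 = 0.123024
P(A|B2)*P(B2) = 0.375 * 0.534 = 0.20025
P(A) = 0.123024 + 0.20025 = 0.323274

0.323274


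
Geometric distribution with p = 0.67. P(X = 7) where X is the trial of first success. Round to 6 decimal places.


P = (1-p)^(k-1) * p
(1-p)^(k-1) = 0.33^6 ≈ 0.001291468
P = 0.001291468 * 0.67 ≈ 0.0008652835

0.000865


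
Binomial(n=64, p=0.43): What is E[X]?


E[X] = n*p = 64 * 0.43 = 27.52

27.52


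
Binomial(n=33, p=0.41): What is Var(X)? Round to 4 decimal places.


Var = n*p*(1-p) = 33 * 0.41 * 0.59 = 7.9827

7.9827


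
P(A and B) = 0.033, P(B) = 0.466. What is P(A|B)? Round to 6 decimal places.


P(A|B) = P(A and B) / P(B) = 0.033 / 0.466 = 33/466 ≈ 0.07081545

0.070815


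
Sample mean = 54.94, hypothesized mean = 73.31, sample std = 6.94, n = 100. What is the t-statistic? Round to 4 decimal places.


t = (xbar - mu0) / (s/sqrt(n))
xbar - mu0 = 54.94 - 73.31 = -18.37
sqrt(100) = 10
s/sqrt(n) = 6.94 / 10 = 0.694
t = -18.37 / 0.694 = -9185/347 ≈ -26.469741

-26.4697


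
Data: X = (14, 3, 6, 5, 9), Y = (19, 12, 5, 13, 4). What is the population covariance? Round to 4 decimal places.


Cov = (1/n)*sum((xi-xbar)(yi-ybar))
n = 5, xbar = 37/5 = 7.4, ybar = 53/5 = 10.6
sum((xi-xbar)(yi-ybar)) = 40.8
Cov = 40.8 / 5 = 8.16

8.1600


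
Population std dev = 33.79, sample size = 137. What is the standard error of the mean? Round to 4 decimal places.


SE = sigma / sqrt(n)
sqrt(137) ≈ 11.704700
SE = 33.79 / 11.704700 ≈ 2.886875

2.8869


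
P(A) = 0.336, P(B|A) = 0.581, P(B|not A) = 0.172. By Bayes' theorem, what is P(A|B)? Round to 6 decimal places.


P(A|B) = P(B|A)*P(A) / P(B), P(B) = P(B|A)*P(A) + P(B|not A)*P(not A)
P(B|A)*P(A) = 0.581 * 0.336 = 0.195216
P(B|not A)*P(not A) = 0.172 * 0.664 = 0.114208
P(B) = 0.195216 + 0.114208 = 0.309424
P(A|B) = 0.195216 / 0.309424 = 147/233 ≈ 0.63090129

0.630901


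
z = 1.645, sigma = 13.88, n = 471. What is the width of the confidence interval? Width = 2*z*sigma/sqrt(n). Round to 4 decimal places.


width = 2*z*sigma/sqrt(n)
2*z*sigma = 2 * 1.645 * 13.88 = 45.6652
sqrt(471) ≈ 21.702534
width = 45.6652 / 21.702534 ≈ 2.104141

2.1041


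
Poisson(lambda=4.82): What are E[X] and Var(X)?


E[X] = Var(X) = lambda = 4.82

4.82, 4.82


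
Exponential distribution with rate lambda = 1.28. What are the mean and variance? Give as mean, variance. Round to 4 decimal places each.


mean = 1/lam, var = 1/lam^2
mean = 1 / 1.28 = 0.78125
lam^2 = 1.28^2 = 1.6384
var = 1 / 1.6384 = 625/1024 ≈ 0.610352

0.7813, 0.6104


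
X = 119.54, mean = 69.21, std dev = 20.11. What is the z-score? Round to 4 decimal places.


z = (X - mu) / sigma
X - mu = 119.54 - 69.21 = 50.33
z = 50.33 / 20.11 = 5033/2011 ≈ 2.502735

2.5027


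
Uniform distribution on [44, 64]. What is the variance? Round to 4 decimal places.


Var = (b-a)^2 / 12
(b-a)^2 = (64 - 44)^2 = 400
Var = 400/12 ≈ 33.333333

33.3333


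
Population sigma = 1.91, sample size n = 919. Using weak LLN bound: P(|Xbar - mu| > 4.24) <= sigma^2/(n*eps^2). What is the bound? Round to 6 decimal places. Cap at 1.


bound = min(1, sigma^2/(n*eps^2))
sigma^2 = 1.91^2 = 3.6481
n*eps^2 = 919 * 4.24^2 = 919 * 17.9776 = 16521.4144
sigma^2/(n*eps^2) = 3.6481 / 16521.4144 ≈ 0.00022081

0.000221


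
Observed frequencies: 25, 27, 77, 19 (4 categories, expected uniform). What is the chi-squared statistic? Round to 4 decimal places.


chi2 = sum((O-E)^2/E), E = total/4
total = 148, E = 148/4 = 37
(25 - 37)^2 / 37 = 144 / 37 = 144/37 ≈ 3.891892
(27 - 37)^2 / 37 = 100 / 37 = 100/37 ≈ 2.702703
(77 - 37)^2 / 37 = 1600 / 37 = 1600/37 ≈ 43.243243
(19 - 37)^2 / 37 = 324 / 37 = 324/37 ≈ 8.756757
chi2 = 2168/37 ≈ 58.594595

58.5946


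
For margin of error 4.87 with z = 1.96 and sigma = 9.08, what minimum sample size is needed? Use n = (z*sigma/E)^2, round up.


z*sigma/E = 1.96 * 9.08 / 4.87 ≈ 3.654374
(z*sigma/E)^2 ≈ 13.354447
round up: n = 14

14


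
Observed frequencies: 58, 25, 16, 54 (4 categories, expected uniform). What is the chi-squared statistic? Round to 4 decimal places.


chi2 = sum((O-E)^2/E), E = total/4
total = 153, E = 153/4 = 38.25
(58 - 38.25)^2 / 38.25 = 390.0625 / 38.25 = 6241/612 ≈ 10.197712
(25 - 38.25)^2 / 38.25 = 175.5625 / 38.25 = 2809/612 ≈ 4.589869
(16 - 38.25)^2 / 38.25 = 495.0625 / 38.25 = 7921/612 ≈ 12.942810
(54 - 38.25)^2 / 38.25 = 248.0625 / 38.25 = 441/68 ≈ 6.485294
chi2 = 1745/51 ≈ 34.215686

34.2157


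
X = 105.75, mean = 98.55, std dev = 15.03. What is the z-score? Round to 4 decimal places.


z = (X - mu) / sigma
X - mu = 105.75 - 98.55 = 7.2
z = 7.2 / 15.03 = 80/167 ≈ 0.479042

0.4790


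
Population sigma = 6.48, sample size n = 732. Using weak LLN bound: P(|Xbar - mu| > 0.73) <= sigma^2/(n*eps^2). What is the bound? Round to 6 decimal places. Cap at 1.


bound = min(1, sigma^2/(n*eps^2))
sigma^2 = 6.48^2 = 41.9904
n*eps^2 = 732 * 0.73^2 = 732 * 0.5329 = 390.0828
sigma^2/(n*eps^2) = 41.9904 / 390.0828 ≈ 0.10764484

0.107645


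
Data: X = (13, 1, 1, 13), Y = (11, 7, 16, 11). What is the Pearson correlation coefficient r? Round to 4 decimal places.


r = sum((xi-xbar)(yi-ybar)) / sqrt(sum((xi-xbar)^2) * sum((yi-ybar)^2))
n = 4, xbar = 28/4 = 7, ybar = 45/4 = 11.25
Sxy = sum((xi-xbar)(yi-ybar)) = -6
Sxx = sum((xi-xbar)^2) = 144
Syy = sum((yi-ybar)^2) = 40.75
sqrt(Sxx*Syy) ≈ 76.602872
r = Sxy / sqrt(Sxx*Syy) = -6 / 76.602872 ≈ -0.078326

-0.0783


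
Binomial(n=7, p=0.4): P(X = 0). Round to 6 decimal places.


P = C(n,k) * p^k * (1-p)^(n-k)
C(7,0) = 1
p^k = 0.4^0 = 1
(1-p)^(n-k) = 0.6^7 = 0.0279936
P = 1 * 1 * 0.0279936 ≈ 0.027994

0.027994


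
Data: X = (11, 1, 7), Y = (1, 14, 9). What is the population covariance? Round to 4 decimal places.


Cov = (1/n)*sum((xi-xbar)(yi-ybar))
n = 3, xbar = 19/3 ≈ 6.333333, ybar = 24/3 = 8
sum((xi-xbar)(yi-ybar)) = -64
Cov = -64 / 3 = -64/3 ≈ -21.333333

-21.3333


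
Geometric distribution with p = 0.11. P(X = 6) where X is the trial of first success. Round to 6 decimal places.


P = (1-p)^(k-1) * p
(1-p)^(k-1) = 0.89^5 ≈ 0.5584059
P = 0.5584059 * 0.11 ≈ 0.06142465

0.061425


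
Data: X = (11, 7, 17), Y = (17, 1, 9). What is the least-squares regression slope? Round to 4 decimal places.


b = sum((xi-xbar)(yi-ybar)) / sum((xi-xbar)^2)
n = 3, xbar = 35/3 ≈ 11.666667, ybar = 27/3 = 9
Sxy = sum((xi-xbar)(yi-ybar)) = 32
Sxx = sum((xi-xbar)^2) = 152/3 ≈ 50.666667
b = Sxy / Sxx = 12/19 ≈ 0.631579

0.6316


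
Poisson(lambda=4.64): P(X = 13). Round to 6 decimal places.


P = e^(-lam) * lam^k / k!
e^(-4.64) ≈ 0.009657698
lam^k = 4.64^13 ≈ 462097636.482674
k! = 13! = 6227020800
P = 0.009657698 * 462097636.482674 / 6227020800 ≈ 0.000717

0.000717


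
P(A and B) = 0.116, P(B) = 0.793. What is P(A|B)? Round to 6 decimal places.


P(A|B) = P(A and B) / P(B) = 0.116 / 0.793 = 116/793 ≈ 0.14627995

0.146280


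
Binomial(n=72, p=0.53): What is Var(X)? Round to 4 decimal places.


Var = n*p*(1-p) = 72 * 0.53 * 0.47 = 17.9352

17.9352


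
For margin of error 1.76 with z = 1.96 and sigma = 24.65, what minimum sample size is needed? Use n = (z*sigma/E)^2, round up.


z*sigma/E = 1.96 * 24.65 / 1.76 = 24157/880 ≈ 27.451136
(z*sigma/E)^2 ≈ 753.564888
round up: n = 754

754


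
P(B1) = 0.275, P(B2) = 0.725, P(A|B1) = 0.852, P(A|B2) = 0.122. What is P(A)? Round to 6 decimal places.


P(A) = P(A|B1)*P(B1) + P(A|B2)*P(B2)
P(A|B1)*P(B1) = 0.852 * 0.275 = 0.2343
P(A|B2)*P(B2) = 0.122 * 0.725 = 0.08845
P(A) = 0.2343 + 0.08845 = 0.32275

0.322750


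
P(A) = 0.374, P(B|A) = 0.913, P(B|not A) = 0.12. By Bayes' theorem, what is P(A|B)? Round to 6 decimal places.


P(A|B) = P(B|A)*P(A) / P(B), P(B) = P(B|A)*P(A) + P(B|not A)*P(not A)
P(B|A)*P(A) = 0.913 * 0.374 = 0.341462
P(B|not A)*P(not A) = 0.12 * 0.626 = 0.07512
P(B) = 0.341462 + 0.07512 = 0.416582
P(A|B) = 0.341462 / 0.416582 ≈ 0.81967536

0.819675


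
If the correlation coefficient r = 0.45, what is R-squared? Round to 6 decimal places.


R^2 = r^2 = (0.45)^2 = 0.2025

0.202500


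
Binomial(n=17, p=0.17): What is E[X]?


E[X] = n*p = 17 * 0.17 = 2.89

2.89


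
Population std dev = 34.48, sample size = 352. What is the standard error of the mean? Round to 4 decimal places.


SE = sigma / sqrt(n)
sqrt(352) ≈ 18.761663
SE = 34.48 / 18.761663 ≈ 1.837790

1.8378


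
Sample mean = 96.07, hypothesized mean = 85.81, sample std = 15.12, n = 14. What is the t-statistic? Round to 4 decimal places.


t = (xbar - mu0) / (s/sqrt(n))
xbar - mu0 = 96.07 - 85.81 = 10.26
sqrt(14) ≈ 3.74165739
s/sqrt(n) = 15.12 / 3.74165739 ≈ 4.04098998
t = 10.26 / 4.04098998 ≈ 2.538982

2.5390


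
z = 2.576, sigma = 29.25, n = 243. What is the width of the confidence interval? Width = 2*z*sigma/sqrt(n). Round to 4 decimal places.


width = 2*z*sigma/sqrt(n)
2*z*sigma = 2 * 2.576 * 29.25 = 150.696
sqrt(243) ≈ 15.588457
width = 150.696 / 15.588457 ≈ 9.667153

9.6672


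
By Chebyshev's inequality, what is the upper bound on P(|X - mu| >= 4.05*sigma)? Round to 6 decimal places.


P <= 1/k^2
k^2 = 4.05^2 = 16.4025
1/k^2 = 1 / 16.4025 = 400/6561 ≈ 0.06096632

0.060966


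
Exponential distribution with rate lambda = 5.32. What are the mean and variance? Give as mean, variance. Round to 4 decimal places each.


mean = 1/lam, var = 1/lam^2
mean = 1 / 5.32 = 25/133 ≈ 0.187970
lam^2 = 5.32^2 = 28.3024
var = 1 / 28.3024 ≈ 0.035333

0.1880, 0.0353


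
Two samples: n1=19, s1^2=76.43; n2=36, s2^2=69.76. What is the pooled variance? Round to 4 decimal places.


sp^2 = ((n1-1)*s1^2 + (n2-1)*s2^2)/(n1+n2-2)
(n1-1)*s1^2 = 18 * 76.43 = 1375.74
(n2-1)*s2^2 = 35 * 69.76 = 2441.6
numerator = 1375.74 + 2441.6 = 3817.34
n1+n2-2 = 53
sp^2 = 3817.34 / 53 = 190867/2650 ≈ 72.025283

72.0253


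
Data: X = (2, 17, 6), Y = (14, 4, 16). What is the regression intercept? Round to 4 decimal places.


a = ybar - b*xbar, where b = sum((xi-xbar)(yi-ybar)) / sum((xi-xbar)^2)
n = 3, xbar = 25/3 ≈ 8.333333, ybar = 34/3 ≈ 11.333333
Sxy = sum((xi-xbar)(yi-ybar)) = -274/3 ≈ -91.333333
Sxx = sum((xi-xbar)^2) = 362/3 ≈ 120.666667
b = Sxy / Sxx = -137/181 ≈ -0.756906
a = 11.333333 - (-0.756906) * 8.333333 = 3193/181 ≈ 17.640884

17.6409


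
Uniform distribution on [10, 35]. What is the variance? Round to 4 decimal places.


Var = (b-a)^2 / 12
(b-a)^2 = (35 - 10)^2 = 625
Var = 625/12 ≈ 52.083333

52.0833


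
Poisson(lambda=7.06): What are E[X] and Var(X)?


E[X] = Var(X) = lambda = 7.06

7.06, 7.06


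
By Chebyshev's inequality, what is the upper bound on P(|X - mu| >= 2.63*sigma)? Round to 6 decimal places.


P <= 1/k^2
k^2 = 2.63^2 = 6.9169
1/k^2 = 1 / 6.9169 ≈ 0.14457344

0.144573


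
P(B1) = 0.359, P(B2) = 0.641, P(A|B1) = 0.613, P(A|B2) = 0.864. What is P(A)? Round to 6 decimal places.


P(A) = P(A|B1)*P(B1) + P(A|B2)*P(B2)
P(A|B1)*P(B1) = 0.613 * 0.359 = 0.220067
P(A|B2)*P(B2) = 0.864 * 0.641 = 0.553824
P(A) = 0.220067 + 0.553824 = 0.773891

0.773891


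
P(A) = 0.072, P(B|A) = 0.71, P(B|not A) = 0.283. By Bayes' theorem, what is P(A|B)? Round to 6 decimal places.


P(A|B) = P(B|A)*P(A) / P(B), P(B) = P(B|A)*P(A) + P(B|not A)*P(not A)
P(B|A)*P(A) = 0.71 * 0.072 = 0.05112
P(B|not A)*P(not A) = 0.283 * 0.928 = 0.262624
P(B) = 0.05112 + 0.262624 = 0.313744
P(A|B) = 0.05112 / 0.313744 ≈ 0.16293539

0.162935


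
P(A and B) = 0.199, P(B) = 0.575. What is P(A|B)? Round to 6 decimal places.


P(A|B) = P(A and B) / P(B) = 0.199 / 0.575 = 199/575 ≈ 0.34608696

0.346087


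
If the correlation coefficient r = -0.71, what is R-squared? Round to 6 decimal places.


R^2 = r^2 = (-0.71)^2 = 0.5041

0.504100


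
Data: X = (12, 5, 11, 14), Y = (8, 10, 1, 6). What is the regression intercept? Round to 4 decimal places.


a = ybar - b*xbar, where b = sum((xi-xbar)(yi-ybar)) / sum((xi-xbar)^2)
n = 4, xbar = 42/4 = 10.5, ybar = 25/4 = 6.25
Sxy = sum((xi-xbar)(yi-ybar)) = -21.5
Sxx = sum((xi-xbar)^2) = 45
b = Sxy / Sxx = -43/90 ≈ -0.477778
a = 6.25 - (-0.477778) * 10.5 = 169/15 ≈ 11.266667

11.2667


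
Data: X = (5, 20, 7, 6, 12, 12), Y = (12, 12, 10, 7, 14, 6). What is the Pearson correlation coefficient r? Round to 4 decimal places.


r = sum((xi-xbar)(yi-ybar)) / sqrt(sum((xi-xbar)^2) * sum((yi-ybar)^2))
n = 6, xbar = 62/6 = 31/3 ≈ 10.333333, ybar = 61/6 ≈ 10.166667
Sxy = sum((xi-xbar)(yi-ybar)) = 65/3 ≈ 21.666667
Sxx = sum((xi-xbar)^2) = 472/3 ≈ 157.333333
Syy = sum((yi-ybar)^2) = 293/6 ≈ 48.833333
sqrt(Sxx*Syy) ≈ 87.653358
r = Sxy / sqrt(Sxx*Syy) = 21.666667 / 87.653358 ≈ 0.247186

0.2472


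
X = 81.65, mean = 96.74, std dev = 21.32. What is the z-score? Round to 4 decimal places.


z = (X - mu) / sigma
X - mu = 81.65 - 96.74 = -15.09
z = -15.09 / 21.32 = -1509/2132 ≈ -0.707786

-0.7078


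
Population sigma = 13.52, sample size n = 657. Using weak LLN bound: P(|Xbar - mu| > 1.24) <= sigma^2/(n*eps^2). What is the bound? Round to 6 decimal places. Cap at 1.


bound = min(1, sigma^2/(n*eps^2))
sigma^2 = 13.52^2 = 182.7904
n*eps^2 = 657 * 1.24^2 = 657 * 1.5376 = 1010.2032
sigma^2/(n*eps^2) = 182.7904 / 1010.2032 ≈ 0.18094419

0.180944


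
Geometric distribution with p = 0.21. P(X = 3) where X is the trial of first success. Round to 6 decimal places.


P = (1-p)^(k-1) * p
(1-p)^(k-1) = 0.79^2 = 0.6241
P = 0.6241 * 0.21 = 0.131061

0.131061


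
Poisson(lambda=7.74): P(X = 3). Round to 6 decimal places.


P = e^(-lam) * lam^k / k!
e^(-7.74) ≈ 0.0004350716
lam^k = 7.74^3 = 463.684824
k! = 3! = 6
P = 0.0004350716 * 463.684824 / 6 ≈ 0.033623

0.033623


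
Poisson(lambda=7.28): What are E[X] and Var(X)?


E[X] = Var(X) = lambda = 7.28

7.28, 7.28


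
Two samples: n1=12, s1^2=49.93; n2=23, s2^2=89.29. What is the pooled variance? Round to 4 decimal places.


sp^2 = ((n1-1)*s1^2 + (n2-1)*s2^2)/(n1+n2-2)
(n1-1)*s1^2 = 11 * 49.93 = 549.23
(n2-1)*s2^2 = 22 * 89.29 = 1964.38
numerator = 549.23 + 1964.38 = 2513.61
n1+n2-2 = 33
sp^2 = 2513.61 / 33 = 76.17

76.1700


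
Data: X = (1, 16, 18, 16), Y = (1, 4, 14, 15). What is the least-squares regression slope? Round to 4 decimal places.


b = sum((xi-xbar)(yi-ybar)) / sum((xi-xbar)^2)
n = 4, xbar = 51/4 = 12.75, ybar = 34/4 = 8.5
Sxy = sum((xi-xbar)(yi-ybar)) = 123.5
Sxx = sum((xi-xbar)^2) = 186.75
b = Sxy / Sxx = 494/747 ≈ 0.661312

0.6613


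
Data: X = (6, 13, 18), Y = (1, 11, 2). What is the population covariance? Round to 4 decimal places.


Cov = (1/n)*sum((xi-xbar)(yi-ybar))
n = 3, xbar = 37/3 ≈ 12.333333, ybar = 14/3 ≈ 4.666667
sum((xi-xbar)(yi-ybar)) = 37/3 ≈ 12.333333
Cov = 12.333333 / 3 = 37/9 ≈ 4.111111

4.1111


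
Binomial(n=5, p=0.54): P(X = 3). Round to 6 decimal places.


P = C(n,k) * p^k * (1-p)^(n-k)
C(5,3) = 10
p^k = 0.54^3 = 0.157464
(1-p)^(n-k) = 0.46^2 = 0.2116
P = 10 * 0.157464 * 0.2116 ≈ 0.333194

0.333194


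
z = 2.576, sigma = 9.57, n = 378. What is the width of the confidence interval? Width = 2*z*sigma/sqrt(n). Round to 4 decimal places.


width = 2*z*sigma/sqrt(n)
2*z*sigma = 2 * 2.576 * 9.57 = 49.30464
sqrt(378) ≈ 19.442222
width = 49.30464 / 19.442222 ≈ 2.535957

2.5360


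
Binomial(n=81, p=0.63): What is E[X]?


E[X] = n*p = 81 * 0.63 = 51.03

51.03


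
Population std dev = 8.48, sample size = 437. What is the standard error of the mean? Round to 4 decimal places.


SE = sigma / sqrt(n)
sqrt(437) ≈ 20.904545
SE = 8.48 / 20.904545 ≈ 0.405653

0.4057


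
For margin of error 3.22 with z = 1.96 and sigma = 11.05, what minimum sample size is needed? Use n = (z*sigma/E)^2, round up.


z*sigma/E = 1.96 * 11.05 / 3.22 = 1547/230 ≈ 6.726087
(z*sigma/E)^2 ≈ 45.240246
round up: n = 46

46


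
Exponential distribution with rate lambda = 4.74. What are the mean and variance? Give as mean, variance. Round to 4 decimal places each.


mean = 1/lam, var = 1/lam^2
mean = 1 / 4.74 = 50/237 ≈ 0.210970
lam^2 = 4.74^2 = 22.4676
var = 1 / 22.4676 ≈ 0.044509

0.2110, 0.0445


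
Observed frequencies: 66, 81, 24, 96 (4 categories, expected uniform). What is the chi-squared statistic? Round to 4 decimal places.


chi2 = sum((O-E)^2/E), E = total/4
total = 267, E = 267/4 = 66.75
(66 - 66.75)^2 / 66.75 = 0.5625 / 66.75 = 3/356 ≈ 0.008427
(81 - 66.75)^2 / 66.75 = 203.0625 / 66.75 = 1083/356 ≈ 3.042135
(24 - 66.75)^2 / 66.75 = 1827.5625 / 66.75 = 9747/356 ≈ 27.379213
(96 - 66.75)^2 / 66.75 = 855.5625 / 66.75 = 4563/356 ≈ 12.817416
chi2 = 3849/89 ≈ 43.247191

43.2472


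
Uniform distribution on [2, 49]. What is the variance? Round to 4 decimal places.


Var = (b-a)^2 / 12
(b-a)^2 = (49 - 2)^2 = 2209
Var = 2209/12 ≈ 184.083333

184.0833


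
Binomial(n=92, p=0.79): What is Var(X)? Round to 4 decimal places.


Var = n*p*(1-p) = 92 * 0.79 * 0.21 = 15.2628

15.2628


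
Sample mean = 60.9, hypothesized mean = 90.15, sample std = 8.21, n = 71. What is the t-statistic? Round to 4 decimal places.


t = (xbar - mu0) / (s/sqrt(n))
xbar - mu0 = 60.9 - 90.15 = -29.25
sqrt(71) ≈ 8.42614977
s/sqrt(n) = 8.21 / 8.42614977 ≈ 0.97434774
t = -29.25 / 0.97434774 ≈ -30.020083

-30.0201


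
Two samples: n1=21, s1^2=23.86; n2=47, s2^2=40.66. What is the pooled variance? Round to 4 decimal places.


sp^2 = ((n1-1)*s1^2 + (n2-1)*s2^2)/(n1+n2-2)
(n1-1)*s1^2 = 20 * 23.86 = 477.2
(n2-1)*s2^2 = 46 * 40.66 = 1870.36
numerator = 477.2 + 1870.36 = 2347.56
n1+n2-2 = 66
sp^2 = 2347.56 / 66 = 19563/550 ≈ 35.569091

35.5691


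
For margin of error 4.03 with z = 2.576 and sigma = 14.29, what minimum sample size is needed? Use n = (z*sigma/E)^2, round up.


z*sigma/E = 2.576 * 14.29 / 4.03 ≈ 9.134253
(z*sigma/E)^2 ≈ 83.434580
round up: n = 84

84


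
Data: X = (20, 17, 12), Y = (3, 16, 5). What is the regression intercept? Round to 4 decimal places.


a = ybar - b*xbar, where b = sum((xi-xbar)(yi-ybar)) / sum((xi-xbar)^2)
n = 3, xbar = 49/3 ≈ 16.333333, ybar = 24/3 = 8
Sxy = sum((xi-xbar)(yi-ybar)) = 0
Sxx = sum((xi-xbar)^2) = 98/3 ≈ 32.666667
b = Sxy / Sxx = 0
a = 8 - 0 * 16.333333 = 8

8.0000


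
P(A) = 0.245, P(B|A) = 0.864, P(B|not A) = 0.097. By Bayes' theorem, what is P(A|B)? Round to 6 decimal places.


P(A|B) = P(B|A)*P(A) / P(B), P(B) = P(B|A)*P(A) + P(B|not A)*P(not A)
P(B|A)*P(A) = 0.864 * 0.245 = 0.21168
P(B|not A)*P(not A) = 0.097 * 0.755 = 0.073235
P(B) = 0.21168 + 0.073235 = 0.284915
P(A|B) = 0.21168 / 0.284915 ≈ 0.74295843

0.742958


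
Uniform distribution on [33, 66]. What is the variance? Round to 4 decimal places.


Var = (b-a)^2 / 12
(b-a)^2 = (66 - 33)^2 = 1089
Var = 1089/12 = 90.75

90.7500


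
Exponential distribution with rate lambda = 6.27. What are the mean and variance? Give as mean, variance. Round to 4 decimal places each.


mean = 1/lam, var = 1/lam^2
mean = 1 / 6.27 = 100/627 ≈ 0.159490
lam^2 = 6.27^2 = 39.3129
var = 1 / 39.3129 ≈ 0.025437

0.1595, 0.0254


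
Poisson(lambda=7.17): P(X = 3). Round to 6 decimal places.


P = e^(-lam) * lam^k / k!
e^(-7.17) ≈ 0.0007693227
lam^k = 7.17^3 = 368.601813
k! = 3! = 6
P = 0.0007693227 * 368.601813 / 6 ≈ 0.047262

0.047262


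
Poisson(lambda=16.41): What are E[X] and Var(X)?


E[X] = Var(X) = lambda = 16.41

16.41, 16.41


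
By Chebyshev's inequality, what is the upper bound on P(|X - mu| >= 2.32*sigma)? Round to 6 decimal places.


P <= 1/k^2
k^2 = 2.32^2 = 5.3824
1/k^2 = 1 / 5.3824 = 625/3364 ≈ 0.18579073

0.185791


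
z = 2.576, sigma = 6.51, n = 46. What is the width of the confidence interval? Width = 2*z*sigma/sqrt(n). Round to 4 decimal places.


width = 2*z*sigma/sqrt(n)
2*z*sigma = 2 * 2.576 * 6.51 = 33.53952
sqrt(46) ≈ 6.782330
width = 33.53952 / 6.782330 ≈ 4.945132

4.9451


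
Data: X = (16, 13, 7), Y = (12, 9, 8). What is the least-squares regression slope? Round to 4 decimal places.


b = sum((xi-xbar)(yi-ybar)) / sum((xi-xbar)^2)
n = 3, xbar = 36/3 = 12, ybar = 29/3 ≈ 9.666667
Sxy = sum((xi-xbar)(yi-ybar)) = 17
Sxx = sum((xi-xbar)^2) = 42
b = Sxy / Sxx = 17/42 ≈ 0.404762

0.4048


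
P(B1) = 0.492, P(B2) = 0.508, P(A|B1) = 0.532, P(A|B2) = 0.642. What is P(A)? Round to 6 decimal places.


P(A) = P(A|B1)*P(B1) + P(A|B2)*P(B2)
P(A|B1)*P(B1) = 0.532 * 0.492 = 0.261744
P(A|B2)*P(B2) = 0.642 * 0.508 = 0.326136
P(A) = 0.261744 + 0.326136 = 0.58788

0.587880


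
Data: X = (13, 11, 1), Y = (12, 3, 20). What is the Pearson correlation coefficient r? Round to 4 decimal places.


r = sum((xi-xbar)(yi-ybar)) / sqrt(sum((xi-xbar)^2) * sum((yi-ybar)^2))
n = 3, xbar = 25/3 ≈ 8.333333, ybar = 35/3 ≈ 11.666667
Sxy = sum((xi-xbar)(yi-ybar)) = -248/3 ≈ -82.666667
Sxx = sum((xi-xbar)^2) = 248/3 ≈ 82.666667
Syy = sum((yi-ybar)^2) = 434/3 ≈ 144.666667
sqrt(Sxx*Syy) ≈ 109.357721
r = Sxy / sqrt(Sxx*Syy) = -82.666667 / 109.357721 ≈ -0.755929

-0.7559


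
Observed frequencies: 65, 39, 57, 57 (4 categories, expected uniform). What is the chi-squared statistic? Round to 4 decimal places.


chi2 = sum((O-E)^2/E), E = total/4
total = 218, E = 218/4 = 54.5
(65 - 54.5)^2 / 54.5 = 110.25 / 54.5 = 441/218 ≈ 2.022936
(39 - 54.5)^2 / 54.5 = 240.25 / 54.5 = 961/218 ≈ 4.408257
(57 - 54.5)^2 / 54.5 = 6.25 / 54.5 = 25/218 ≈ 0.114679
(57 - 54.5)^2 / 54.5 = 6.25 / 54.5 = 25/218 ≈ 0.114679
chi2 = 726/109 ≈ 6.660550

6.6606


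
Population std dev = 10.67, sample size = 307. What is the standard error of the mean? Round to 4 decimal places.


SE = sigma / sqrt(n)
sqrt(307) ≈ 17.521415
SE = 10.67 / 17.521415 ≈ 0.608969

0.6090


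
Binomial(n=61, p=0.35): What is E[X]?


E[X] = n*p = 61 * 0.35 = 21.35

21.35


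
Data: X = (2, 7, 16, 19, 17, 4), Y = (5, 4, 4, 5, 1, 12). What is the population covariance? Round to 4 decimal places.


Cov = (1/n)*sum((xi-xbar)(yi-ybar))
n = 6, xbar = 65/6 ≈ 10.833333, ybar = 31/6 ≈ 5.166667
sum((xi-xbar)(yi-ybar)) = -443/6 ≈ -73.833333
Cov = -73.833333 / 6 = -443/36 ≈ -12.305556

-12.3056


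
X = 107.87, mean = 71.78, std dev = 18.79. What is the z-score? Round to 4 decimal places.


z = (X - mu) / sigma
X - mu = 107.87 - 71.78 = 36.09
z = 36.09 / 18.79 = 3609/1879 ≈ 1.920703

1.9207


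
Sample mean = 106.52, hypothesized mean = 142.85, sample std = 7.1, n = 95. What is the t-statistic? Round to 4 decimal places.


t = (xbar - mu0) / (s/sqrt(n))
xbar - mu0 = 106.52 - 142.85 = -36.33
sqrt(95) ≈ 9.74679434
s/sqrt(n) = 7.1 / 9.74679434 ≈ 0.72844463
t = -36.33 / 0.72844463 ≈ -49.873386

-49.8734


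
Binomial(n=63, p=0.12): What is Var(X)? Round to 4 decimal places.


Var = n*p*(1-p) = 63 * 0.12 * 0.88 = 6.6528

6.6528


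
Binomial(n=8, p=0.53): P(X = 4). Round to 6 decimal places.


P = C(n,k) * p^k * (1-p)^(n-k)
C(8,4) = 70
p^k = 0.53^4 = 0.07890481
(1-p)^(n-k) = 0.47^4 = 0.04879681
P = 70 * 0.07890481 * 0.04879681 ≈ 0.269521

0.269521


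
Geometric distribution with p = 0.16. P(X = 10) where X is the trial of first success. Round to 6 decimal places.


P = (1-p)^(k-1) * p
(1-p)^(k-1) = 0.84^9 ≈ 0.2082157
P = 0.2082157 * 0.16 ≈ 0.03331452

0.033315


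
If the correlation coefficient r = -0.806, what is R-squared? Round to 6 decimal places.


R^2 = r^2 = (-0.806)^2 = 0.649636

0.649636


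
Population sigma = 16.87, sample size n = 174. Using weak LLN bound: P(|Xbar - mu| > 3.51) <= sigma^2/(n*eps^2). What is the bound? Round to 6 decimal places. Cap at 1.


bound = min(1, sigma^2/(n*eps^2))
sigma^2 = 16.87^2 = 284.5969
n*eps^2 = 174 * 3.51^2 = 174 * 12.3201 = 2143.6974
sigma^2/(n*eps^2) = 284.5969 / 2143.6974 ≈ 0.13275983

0.132760


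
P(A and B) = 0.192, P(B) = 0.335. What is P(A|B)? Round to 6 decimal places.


P(A|B) = P(A and B) / P(B) = 0.192 / 0.335 = 192/335 ≈ 0.57313433

0.573134


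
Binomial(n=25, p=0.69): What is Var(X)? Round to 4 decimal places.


Var = n*p*(1-p) = 25 * 0.69 * 0.31 = 5.3475

5.3475


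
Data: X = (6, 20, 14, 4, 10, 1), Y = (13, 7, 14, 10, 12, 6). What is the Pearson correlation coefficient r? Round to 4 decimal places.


r = sum((xi-xbar)(yi-ybar)) / sqrt(sum((xi-xbar)^2) * sum((yi-ybar)^2))
n = 6, xbar = 55/6 ≈ 9.166667, ybar = 62/6 = 31/3 ≈ 10.333333
Sxy = sum((xi-xbar)(yi-ybar)) = 35/3 ≈ 11.666667
Sxx = sum((xi-xbar)^2) = 1469/6 ≈ 244.833333
Syy = sum((yi-ybar)^2) = 160/3 ≈ 53.333333
sqrt(Sxx*Syy) ≈ 114.270634
r = Sxy / sqrt(Sxx*Syy) = 11.666667 / 114.270634 ≈ 0.102097

0.1021


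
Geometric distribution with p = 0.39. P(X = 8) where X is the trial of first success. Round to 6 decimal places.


P = (1-p)^(k-1) * p
(1-p)^(k-1) = 0.61^7 ≈ 0.03142743
P = 0.03142743 * 0.39 ≈ 0.01225670

0.012257


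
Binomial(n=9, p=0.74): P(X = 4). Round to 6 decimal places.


P = C(n,k) * p^k * (1-p)^(n-k)
C(9,4) = 126
p^k = 0.74^4 ≈ 0.2998658
(1-p)^(n-k) = 0.26^5 ≈ 0.001188138
P = 126 * 0.2998658 * 0.001188138 ≈ 0.044892

0.044892


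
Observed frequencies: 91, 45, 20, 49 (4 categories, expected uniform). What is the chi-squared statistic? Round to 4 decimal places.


chi2 = sum((O-E)^2/E), E = total/4
total = 205, E = 205/4 = 51.25
(91 - 51.25)^2 / 51.25 = 1580.0625 / 51.25 = 25281/820 ≈ 30.830488
(45 - 51.25)^2 / 51.25 = 39.0625 / 51.25 = 125/164 ≈ 0.762195
(20 - 51.25)^2 / 51.25 = 976.5625 / 51.25 = 3125/164 ≈ 19.054878
(49 - 51.25)^2 / 51.25 = 5.0625 / 51.25 = 81/820 ≈ 0.098780
chi2 = 10403/205 ≈ 50.746341

50.7463


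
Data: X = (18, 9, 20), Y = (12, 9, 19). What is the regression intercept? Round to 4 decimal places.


a = ybar - b*xbar, where b = sum((xi-xbar)(yi-ybar)) / sum((xi-xbar)^2)
n = 3, xbar = 47/3 ≈ 15.666667, ybar = 40/3 ≈ 13.333333
Sxy = sum((xi-xbar)(yi-ybar)) = 151/3 ≈ 50.333333
Sxx = sum((xi-xbar)^2) = 206/3 ≈ 68.666667
b = Sxy / Sxx = 151/206 ≈ 0.733010
a = 13.333333 - 0.733010 * 15.666667 = 381/206 ≈ 1.849515

1.8495


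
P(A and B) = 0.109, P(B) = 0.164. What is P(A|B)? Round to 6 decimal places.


P(A|B) = P(A and B) / P(B) = 0.109 / 0.164 = 109/164 ≈ 0.66463415

0.664634


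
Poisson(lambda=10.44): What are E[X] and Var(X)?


E[X] = Var(X) = lambda = 10.44

10.44, 10.44


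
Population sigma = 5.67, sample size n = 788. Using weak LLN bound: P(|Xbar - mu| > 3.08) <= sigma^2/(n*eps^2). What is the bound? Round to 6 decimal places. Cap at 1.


bound = min(1, sigma^2/(n*eps^2))
sigma^2 = 5.67^2 = 32.1489
n*eps^2 = 788 * 3.08^2 = 788 * 9.4864 = 7475.2832
sigma^2/(n*eps^2) = 32.1489 / 7475.2832 ≈ 0.00430069

0.004301


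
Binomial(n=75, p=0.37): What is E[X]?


E[X] = n*p = 75 * 0.37 = 27.75

27.75


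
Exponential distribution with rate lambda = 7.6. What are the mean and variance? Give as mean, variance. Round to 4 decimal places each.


mean = 1/lam, var = 1/lam^2
mean = 1 / 7.6 = 5/38 ≈ 0.131579
lam^2 = 7.6^2 = 57.76
var = 1 / 57.76 = 25/1444 ≈ 0.017313

0.1316, 0.0173


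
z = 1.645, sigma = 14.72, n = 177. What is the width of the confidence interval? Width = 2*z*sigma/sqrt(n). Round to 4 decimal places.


width = 2*z*sigma/sqrt(n)
2*z*sigma = 2 * 1.645 * 14.72 = 48.4288
sqrt(177) ≈ 13.304135
width = 48.4288 / 13.304135 ≈ 3.640132

3.6401


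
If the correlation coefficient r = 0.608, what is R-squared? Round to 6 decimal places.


R^2 = r^2 = (0.608)^2 = 0.369664

0.369664


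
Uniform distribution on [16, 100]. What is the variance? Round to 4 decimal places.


Var = (b-a)^2 / 12
(b-a)^2 = (100 - 16)^2 = 7056
Var = 7056/12 = 588

588.0000


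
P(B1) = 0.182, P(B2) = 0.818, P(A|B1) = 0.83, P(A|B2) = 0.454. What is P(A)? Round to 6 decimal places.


P(A) = P(A|B1)*P(B1) + P(A|B2)*P(B2)
P(A|B1)*P(B1) = 0.83 * 0.182 = 0.15106
P(A|B2)*P(B2) = 0.454 * 0.818 = 0.371372
P(A) = 0.15106 + 0.371372 = 0.522432

0.522432


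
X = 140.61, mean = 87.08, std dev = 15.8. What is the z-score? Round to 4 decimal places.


z = (X - mu) / sigma
X - mu = 140.61 - 87.08 = 53.53
z = 53.53 / 15.8 = 5353/1580 ≈ 3.387975

3.3880


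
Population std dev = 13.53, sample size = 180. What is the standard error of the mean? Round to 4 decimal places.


SE = sigma / sqrt(n)
sqrt(180) ≈ 13.416408
SE = 13.53 / 13.416408 ≈ 1.008467

1.0085


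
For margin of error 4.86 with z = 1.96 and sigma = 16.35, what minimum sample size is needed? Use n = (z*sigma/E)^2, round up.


z*sigma/E = 1.96 * 16.35 / 4.86 = 5341/810 ≈ 6.593827
(z*sigma/E)^2 ≈ 43.478557
round up: n = 44

44


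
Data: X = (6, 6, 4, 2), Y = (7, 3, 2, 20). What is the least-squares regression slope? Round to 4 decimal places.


b = sum((xi-xbar)(yi-ybar)) / sum((xi-xbar)^2)
n = 4, xbar = 18/4 = 4.5, ybar = 32/4 = 8
Sxy = sum((xi-xbar)(yi-ybar)) = -36
Sxx = sum((xi-xbar)^2) = 11
b = Sxy / Sxx = -36/11 ≈ -3.272727

-3.2727


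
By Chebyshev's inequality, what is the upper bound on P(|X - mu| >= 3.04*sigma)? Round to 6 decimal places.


P <= 1/k^2
k^2 = 3.04^2 = 9.2416
1/k^2 = 1 / 9.2416 = 625/5776 ≈ 0.10820637

0.108206


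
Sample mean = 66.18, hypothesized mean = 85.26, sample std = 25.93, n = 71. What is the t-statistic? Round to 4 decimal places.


t = (xbar - mu0) / (s/sqrt(n))
xbar - mu0 = 66.18 - 85.26 = -19.08
sqrt(71) ≈ 8.42614977
s/sqrt(n) = 25.93 / 8.42614977 ≈ 3.07732484
t = -19.08 / 3.07732484 ≈ -6.200190

-6.2002


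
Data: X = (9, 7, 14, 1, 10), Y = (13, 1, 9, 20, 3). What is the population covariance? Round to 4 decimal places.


Cov = (1/n)*sum((xi-xbar)(yi-ybar))
n = 5, xbar = 41/5 = 8.2, ybar = 46/5 = 9.2
sum((xi-xbar)(yi-ybar)) = -77.2
Cov = -77.2 / 5 = -15.44

-15.4400


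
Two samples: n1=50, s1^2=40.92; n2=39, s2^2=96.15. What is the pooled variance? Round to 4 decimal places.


sp^2 = ((n1-1)*s1^2 + (n2-1)*s2^2)/(n1+n2-2)
(n1-1)*s1^2 = 49 * 40.92 = 2005.08
(n2-1)*s2^2 = 38 * 96.15 = 3653.7
numerator = 2005.08 + 3653.7 = 5658.78
n1+n2-2 = 87
sp^2 = 5658.78 / 87 = 94313/1450 ≈ 65.043448

65.0434


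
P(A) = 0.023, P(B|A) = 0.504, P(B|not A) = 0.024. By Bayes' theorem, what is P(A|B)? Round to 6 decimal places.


P(A|B) = P(B|A)*P(A) / P(B), P(B) = P(B|A)*P(A) + P(B|not A)*P(not A)
P(B|A)*P(A) = 0.504 * 0.023 = 0.011592
P(B|not A)*P(not A) = 0.024 * 0.977 = 0.023448
P(B) = 0.011592 + 0.023448 = 0.03504
P(A|B) = 0.011592 / 0.03504 = 483/1460 ≈ 0.33082192

0.330822


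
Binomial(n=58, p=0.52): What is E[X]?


E[X] = n*p = 58 * 0.52 = 30.16

30.16


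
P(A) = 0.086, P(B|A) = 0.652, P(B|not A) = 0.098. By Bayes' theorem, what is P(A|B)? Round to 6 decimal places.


P(A|B) = P(B|A)*P(A) / P(B), P(B) = P(B|A)*P(A) + P(B|not A)*P(not A)
P(B|A)*P(A) = 0.652 * 0.086 = 0.056072
P(B|not A)*P(not A) = 0.098 * 0.914 = 0.089572
P(B) = 0.056072 + 0.089572 = 0.145644
P(A|B) = 0.056072 / 0.145644 ≈ 0.38499355

0.384994


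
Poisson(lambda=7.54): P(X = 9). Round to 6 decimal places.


P = e^(-lam) * lam^k / k!
e^(-7.54) ≈ 0.0005313976
lam^k = 7.54^9 ≈ 78766602.447423
k! = 9! = 362880
P = 0.0005313976 * 78766602.447423 / 362880 ≈ 0.115345

0.115345


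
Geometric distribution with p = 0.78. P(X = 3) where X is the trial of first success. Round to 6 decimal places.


P = (1-p)^(k-1) * p
(1-p)^(k-1) = 0.22^2 = 0.0484
P = 0.0484 * 0.78 = 0.037752

0.037752


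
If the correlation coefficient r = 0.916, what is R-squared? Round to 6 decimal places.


R^2 = r^2 = (0.916)^2 = 0.839056

0.839056


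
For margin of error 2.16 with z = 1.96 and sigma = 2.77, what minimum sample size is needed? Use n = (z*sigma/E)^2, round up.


z*sigma/E = 1.96 * 2.77 / 2.16 = 13573/5400 ≈ 2.513519
(z*sigma/E)^2 ≈ 6.317775
round up: n = 7

7


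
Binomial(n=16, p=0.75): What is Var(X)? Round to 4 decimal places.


Var = n*p*(1-p) = 16 * 0.75 * 0.25 = 3

3.0000


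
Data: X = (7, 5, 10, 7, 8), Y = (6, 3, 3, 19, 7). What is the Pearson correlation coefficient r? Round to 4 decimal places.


r = sum((xi-xbar)(yi-ybar)) / sqrt(sum((xi-xbar)^2) * sum((yi-ybar)^2))
n = 5, xbar = 37/5 = 7.4, ybar = 38/5 = 7.6
Sxy = sum((xi-xbar)(yi-ybar)) = -5.2
Sxx = sum((xi-xbar)^2) = 13.2
Syy = sum((yi-ybar)^2) = 175.2
sqrt(Sxx*Syy) ≈ 48.089916
r = Sxy / sqrt(Sxx*Syy) = -5.2 / 48.089916 ≈ -0.108131

-0.1081
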